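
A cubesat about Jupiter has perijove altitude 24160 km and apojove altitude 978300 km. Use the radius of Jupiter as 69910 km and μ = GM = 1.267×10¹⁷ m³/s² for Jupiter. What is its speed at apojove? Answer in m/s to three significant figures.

r_p = 69910 + 24160 = 94070 km = 9.4070×10⁷ m.
r_a = 69910 + 978300 = 1048200 km = 1.0482×10⁹ m.
Semi-major axis a = (r_p + r_a)/2 = 5.7114×10⁵ km = 5.711×10⁸ m.
Vis-viva: v² = μ(2/r − 1/a) = 1.267×10¹⁷ × (1.908×10⁻⁹ − 1.751×10⁻⁹) = 1.991×10⁷ m²/s².
v = 4462 m/s.

v ≈ 4460 m/s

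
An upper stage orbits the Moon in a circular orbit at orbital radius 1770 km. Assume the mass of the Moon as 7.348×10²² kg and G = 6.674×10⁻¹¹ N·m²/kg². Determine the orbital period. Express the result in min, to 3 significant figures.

μ = GM = 6.674×10⁻¹¹ × 7.348×10²² = 4.904×10¹² m³/s².
r = 1770 km = 1.770×10⁶ m.
Kepler's third law: T = 2π√(r³/μ) = 2π√((1.770×10⁶)³ / 4.904×10¹²).
r³/μ = 1.131×10⁶ s², so T = 2π × 1.063×10³ = 6.681×10³ s.
Converting: 6.681×10³ s ÷ 60.00 = 111.4 min.

T ≈ 111 min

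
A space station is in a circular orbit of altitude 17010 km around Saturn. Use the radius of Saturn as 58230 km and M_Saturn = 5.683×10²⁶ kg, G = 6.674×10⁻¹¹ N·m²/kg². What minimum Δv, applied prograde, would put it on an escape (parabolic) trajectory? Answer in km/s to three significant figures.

μ = GM = 6.674×10⁻¹¹ × 5.683×10²⁶ = 3.793×10¹⁶ m³/s².
r = 58230 + 17010 = 75240 km = 7.5240×10⁷ m.
Circular speed v_c = √(μ/r) = 22450 m/s.
Escape speed v_esc = √(2μ/r) = √2 × v_c = 31750 m/s.
Δv = v_esc − v_c = 9300 m/s = 9.300 km/s.

Δv ≈ 9.30 km/s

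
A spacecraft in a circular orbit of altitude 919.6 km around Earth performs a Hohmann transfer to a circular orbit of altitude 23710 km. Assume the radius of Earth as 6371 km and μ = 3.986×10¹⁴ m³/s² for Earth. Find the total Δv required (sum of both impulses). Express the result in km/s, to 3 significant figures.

Δv_total ≈ 3.35 km/s

r₁ = 6371 + 919.6 = 7290.6 km = 7.2906×10⁶ m.
r₂ = 6371 + 23710 = 30081 km = 3.0081×10⁷ m.
Transfer ellipse a_t = (r₁ + r₂)/2 = 1.869×10⁷ m.
At r₁: circular v_c1 = √(μ/r₁) = 7394 m/s; transfer-perigee v_p = √[μ(2/r₁ − 1/a_t)] = 9382 m/s.
Δv₁ = v_p − v_c1 = 1987 m/s.
At r₂: circular v_c2 = √(μ/r₂) = 3640 m/s; transfer-apogee v_a = √[μ(2/r₂ − 1/a_t)] = 2274 m/s.
Δv₂ = v_c2 − v_a = 1366 m/s.
Total Δv = Δv₁ + Δv₂ = 3354 m/s = 3.354 km/s.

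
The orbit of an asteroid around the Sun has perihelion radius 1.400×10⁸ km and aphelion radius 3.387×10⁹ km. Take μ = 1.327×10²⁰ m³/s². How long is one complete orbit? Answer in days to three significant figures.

T ≈ 14800 days

Semi-major axis a = (r_p + r_a)/2 = (1.4000×10⁸ + 3.3870×10⁹)/2 = 1.7635×10⁹ km = 1.764×10¹² m.
By Kepler's third law T = 2π√(a³/μ) = 2π × 2.033×10⁸ = 1.277×10⁹ s.
= 14780 days.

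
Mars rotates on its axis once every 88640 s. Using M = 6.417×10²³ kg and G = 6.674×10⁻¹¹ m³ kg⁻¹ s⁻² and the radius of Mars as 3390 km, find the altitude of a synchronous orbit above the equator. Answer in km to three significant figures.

h_sync ≈ 17000 km

μ = GM = 6.674×10⁻¹¹ × 6.417×10²³ = 4.283×10¹³ m³/s².
A synchronous orbit has period T, so by Kepler's third law a = (μT²/4π²)^(1/3).
μT²/4π² = 4.283×10¹³ × (8.864×10⁴)² / 39.48 = 8.524×10²¹ m³.
a = 2.043×10⁷ m = 20427 km.
Altitude h = a − R = 20427 − 3390 = 17037 km.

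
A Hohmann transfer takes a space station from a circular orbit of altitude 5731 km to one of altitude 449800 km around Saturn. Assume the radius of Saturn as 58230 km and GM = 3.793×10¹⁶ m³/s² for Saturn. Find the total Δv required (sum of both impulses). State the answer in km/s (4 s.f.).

Δv_total ≈ 12.66 km/s

r₁ = 58230 + 5731 = 63961 km = 6.3961×10⁷ m.
r₂ = 58230 + 449800 = 508030 km = 5.0803×10⁸ m.
Transfer ellipse a_t = (r₁ + r₂)/2 = 2.860×10⁸ m.
At r₁: circular v_c1 = √(μ/r₁) = 24350 m/s; transfer-perikrone v_p = √[μ(2/r₁ − 1/a_t)] = 32460 m/s.
Δv₁ = v_p − v_c1 = 8104 m/s.
At r₂: circular v_c2 = √(μ/r₂) = 8641 m/s; transfer-apokrone v_a = √[μ(2/r₂ − 1/a_t)] = 4086 m/s.
Δv₂ = v_c2 − v_a = 4554 m/s.
Total Δv = Δv₁ + Δv₂ = 12660 m/s = 12.66 km/s.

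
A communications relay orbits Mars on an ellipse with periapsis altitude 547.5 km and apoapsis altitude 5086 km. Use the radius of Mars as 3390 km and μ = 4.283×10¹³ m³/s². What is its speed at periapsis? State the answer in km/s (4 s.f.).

r_p = 3390 + 547.5 = 3937.5 km = 3.9375×10⁶ m.
r_a = 3390 + 5086 = 8476.0 km = 8.4760×10⁶ m.
Semi-major axis a = (r_p + r_a)/2 = 6206.8 km = 6.207×10⁶ m.
Vis-viva: v² = μ(2/r − 1/a) = 4.283×10¹³ × (5.079×10⁻⁷ − 1.611×10⁻⁷) = 1.485×10⁷ m²/s².
v = 3854 m/s = 3.854 km/s.

v ≈ 3.854 km/s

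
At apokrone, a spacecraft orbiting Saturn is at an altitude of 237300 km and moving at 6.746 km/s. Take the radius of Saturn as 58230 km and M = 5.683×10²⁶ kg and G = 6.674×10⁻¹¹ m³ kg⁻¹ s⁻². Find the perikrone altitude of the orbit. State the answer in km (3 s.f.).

μ = GM = 6.674×10⁻¹¹ × 5.683×10²⁶ = 3.793×10¹⁶ m³/s².
r_a = 58230 + 237300 = 2.9553×10⁵ km = 2.955×10⁸ m.
Specific energy ε = v²/2 − μ/r = -1.056×10⁸ J/kg, so a = −μ/(2ε) = 1.796×10⁸ m.
The apsides satisfy r_p + r_a = 2a, so the perikrone radius is 2a − r_a = 6.369×10⁷ m = 63688 km.
Perikrone altitude = 63688 − 58230 = 5458.2 km.

perikrone altitude ≈ 5460 km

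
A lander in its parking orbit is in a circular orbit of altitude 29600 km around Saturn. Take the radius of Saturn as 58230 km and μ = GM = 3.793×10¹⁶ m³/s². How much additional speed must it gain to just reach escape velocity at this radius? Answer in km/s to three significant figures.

r = 58230 + 29600 = 87830 km = 8.7830×10⁷ m.
Circular speed v_c = √(μ/r) = 20780 m/s.
Escape speed v_esc = √(2μ/r) = √2 × v_c = 29390 m/s.
Δv = v_esc − v_c = 8608 m/s = 8.608 km/s.

Δv ≈ 8.61 km/s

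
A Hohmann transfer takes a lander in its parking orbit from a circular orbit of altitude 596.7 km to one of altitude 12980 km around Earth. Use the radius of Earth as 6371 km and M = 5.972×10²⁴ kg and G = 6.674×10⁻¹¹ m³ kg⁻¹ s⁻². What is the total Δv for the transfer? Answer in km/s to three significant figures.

μ = GM = 6.674×10⁻¹¹ × 5.972×10²⁴ = 3.986×10¹⁴ m³/s².
r₁ = 6371 + 596.7 = 6967.7 km = 6.9677×10⁶ m.
r₂ = 6371 + 12980 = 19351 km = 1.9351×10⁷ m.
Transfer ellipse a_t = (r₁ + r₂)/2 = 1.316×10⁷ m.
At r₁: circular v_c1 = √(μ/r₁) = 7563 m/s; transfer-perigee v_p = √[μ(2/r₁ − 1/a_t)] = 9172 m/s.
Δv₁ = v_p − v_c1 = 1608 m/s.
At r₂: circular v_c2 = √(μ/r₂) = 4538 m/s; transfer-apogee v_a = √[μ(2/r₂ − 1/a_t)] = 3302 m/s.
Δv₂ = v_c2 − v_a = 1236 m/s.
Total Δv = Δv₁ + Δv₂ = 2844 m/s = 2.844 km/s.

Δv_total ≈ 2.84 km/s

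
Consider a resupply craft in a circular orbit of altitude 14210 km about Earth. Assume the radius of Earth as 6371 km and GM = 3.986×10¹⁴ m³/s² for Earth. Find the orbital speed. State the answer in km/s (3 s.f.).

v ≈ 4.40 km/s

r = 6371 + 14210 = 20581 km = 2.0581×10⁷ m.
For a circular orbit v = √(μ/r) = √(3.986×10¹⁴ / 2.058×10⁷) = √(1.937×10⁷) = 4401 m/s.
That is 4.401 km/s.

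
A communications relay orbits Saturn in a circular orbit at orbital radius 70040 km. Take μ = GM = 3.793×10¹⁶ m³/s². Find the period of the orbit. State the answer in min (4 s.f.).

T ≈ 315.2 min

r = 70040 km = 7.004×10⁷ m.
Kepler's third law: T = 2π√(r³/μ) = 2π√((7.004×10⁷)³ / 3.793×10¹⁶).
r³/μ = 9.058×10⁶ s², so T = 2π × 3.010×10³ = 1.891×10⁴ s.
Converting: 1.891×10⁴ s ÷ 60.00 = 315.2 min.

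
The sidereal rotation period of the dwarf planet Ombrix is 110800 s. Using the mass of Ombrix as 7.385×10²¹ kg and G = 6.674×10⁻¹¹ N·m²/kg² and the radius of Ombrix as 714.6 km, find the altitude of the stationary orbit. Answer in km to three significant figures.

μ = GM = 6.674×10⁻¹¹ × 7.385×10²¹ = 4.929×10¹¹ m³/s².
A synchronous orbit has period T, so by Kepler's third law a = (μT²/4π²)^(1/3).
μT²/4π² = 4.929×10¹¹ × (1.108×10⁵)² / 39.48 = 1.533×10²⁰ m³.
a = 5.352×10⁶ m = 5351.6 km.
Altitude h = a − R = 5351.6 − 714.6 = 4637.0 km.

h_sync ≈ 4640 km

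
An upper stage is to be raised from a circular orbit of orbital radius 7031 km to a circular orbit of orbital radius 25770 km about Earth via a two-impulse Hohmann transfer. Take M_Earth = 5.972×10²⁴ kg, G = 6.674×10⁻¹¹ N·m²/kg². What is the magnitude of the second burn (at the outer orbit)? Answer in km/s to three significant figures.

Δv ≈ 1.36 km/s

μ = GM = 6.674×10⁻¹¹ × 5.972×10²⁴ = 3.986×10¹⁴ m³/s².
r₁ = 7031 km = 7.031×10⁶ m.
r₂ = 25770 km = 2.577×10⁷ m.
Transfer ellipse a_t = (r₁ + r₂)/2 = 1.640×10⁷ m.
At r₁: circular v_c1 = √(μ/r₁) = 7529 m/s; transfer-perigee v_p = √[μ(2/r₁ − 1/a_t)] = 9438 m/s.
At r₂: circular v_c2 = √(μ/r₂) = 3933 m/s; transfer-apogee v_a = √[μ(2/r₂ − 1/a_t)] = 2575 m/s.
Δv₂ = v_c2 − v_a = 1358 m/s.
= 1.358 km/s.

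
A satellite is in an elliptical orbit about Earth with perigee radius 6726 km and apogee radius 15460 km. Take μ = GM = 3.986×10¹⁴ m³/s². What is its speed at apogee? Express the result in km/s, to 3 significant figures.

Semi-major axis a = (r_p + r_a)/2 = 11093 km = 1.109×10⁷ m.
Vis-viva: v² = μ(2/r − 1/a) = 3.986×10¹⁴ × (1.294×10⁻⁷ − 9.015×10⁻⁸) = 1.563×10⁷ m²/s².
v = 3954 m/s = 3.954 km/s.

v ≈ 3.95 km/s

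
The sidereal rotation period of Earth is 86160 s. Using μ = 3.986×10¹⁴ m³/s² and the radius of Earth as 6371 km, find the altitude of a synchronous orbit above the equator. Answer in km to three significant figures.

A synchronous orbit has period T, so by Kepler's third law a = (μT²/4π²)^(1/3).
μT²/4π² = 3.986×10¹⁴ × (8.616×10⁴)² / 39.48 = 7.495×10²² m³.
a = 4.216×10⁷ m = 42163 km.
Altitude h = a − R = 42163 − 6371 = 35792 km.

h_sync ≈ 35800 km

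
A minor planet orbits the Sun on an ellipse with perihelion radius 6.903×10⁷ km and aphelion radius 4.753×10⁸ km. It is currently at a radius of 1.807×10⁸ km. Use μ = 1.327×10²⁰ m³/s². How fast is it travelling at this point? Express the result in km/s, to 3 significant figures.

Semi-major axis a = (r_p + r_a)/2 = 2.7216×10⁸ km = 2.722×10¹¹ m.
Vis-viva: v² = μ(2/r − 1/a) = 1.327×10²⁰ × (1.107×10⁻¹¹ − 3.674×10⁻¹²) = 9.812×10⁸ m²/s².
v = 31320 m/s = 31.32 km/s.

v ≈ 31.3 km/s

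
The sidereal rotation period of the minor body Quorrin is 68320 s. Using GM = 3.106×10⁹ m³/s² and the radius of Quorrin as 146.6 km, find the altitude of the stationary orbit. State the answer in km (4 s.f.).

A synchronous orbit has period T, so by Kepler's third law a = (μT²/4π²)^(1/3).
μT²/4π² = 3.106×10⁹ × (6.832×10⁴)² / 39.48 = 3.672×10¹⁷ m³.
a = 7.161×10⁵ m = 716.11 km.
Altitude h = a − R = 716.11 − 146.6 = 569.51 km.

h_sync ≈ 569.5 km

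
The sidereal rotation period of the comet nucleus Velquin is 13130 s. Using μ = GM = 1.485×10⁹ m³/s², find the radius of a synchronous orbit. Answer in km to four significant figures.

A synchronous orbit has period T, so by Kepler's third law a = (μT²/4π²)^(1/3).
μT²/4π² = 1.485×10⁹ × (1.313×10⁴)² / 39.48 = 6.485×10¹⁵ m³.
a = 1.865×10⁵ m = 186.48 km.

r_sync ≈ 186.5 km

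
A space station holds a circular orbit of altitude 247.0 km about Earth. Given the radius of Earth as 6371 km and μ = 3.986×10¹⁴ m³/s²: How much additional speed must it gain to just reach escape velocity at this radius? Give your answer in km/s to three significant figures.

Δv ≈ 3.21 km/s

r = 6371 + 247.0 = 6618.0 km = 6.6180×10⁶ m.
Circular speed v_c = √(μ/r) = 7761 m/s.
Escape speed v_esc = √(2μ/r) = √2 × v_c = 10980 m/s.
Δv = v_esc − v_c = 3215 m/s = 3.215 km/s.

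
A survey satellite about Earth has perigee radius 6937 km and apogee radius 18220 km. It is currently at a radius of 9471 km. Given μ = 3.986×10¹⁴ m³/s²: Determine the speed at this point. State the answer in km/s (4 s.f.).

v ≈ 7.245 km/s

Semi-major axis a = (r_p + r_a)/2 = 12578 km = 1.258×10⁷ m.
Vis-viva: v² = μ(2/r − 1/a) = 3.986×10¹⁴ × (2.112×10⁻⁷ − 7.950×10⁻⁸) = 5.248×10⁷ m²/s².
v = 7245 m/s = 7.245 km/s.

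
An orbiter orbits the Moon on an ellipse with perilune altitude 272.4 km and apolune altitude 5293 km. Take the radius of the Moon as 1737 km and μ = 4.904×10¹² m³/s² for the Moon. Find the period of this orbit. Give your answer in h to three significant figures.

r_p = 1737 + 272.4 = 2009.4 km = 2.0094×10⁶ m.
r_a = 1737 + 5293 = 7030.0 km = 7.0300×10⁶ m.
Semi-major axis a = (r_p + r_a)/2 = (2009.4 + 7030.0)/2 = 4519.7 km = 4.520×10⁶ m.
By Kepler's third law T = 2π√(a³/μ) = 2π × 4.339×10³ = 2.726×10⁴ s.
= 7.573 h.

T ≈ 7.57 h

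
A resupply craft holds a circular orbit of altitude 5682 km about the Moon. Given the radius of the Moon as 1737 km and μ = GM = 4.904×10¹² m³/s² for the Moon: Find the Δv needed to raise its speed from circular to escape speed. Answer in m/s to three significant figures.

r = 1737 + 5682 = 7419.0 km = 7.4190×10⁶ m.
Circular speed v_c = √(μ/r) = 813.0 m/s.
Escape speed v_esc = √(2μ/r) = √2 × v_c = 1150 m/s.
Δv = v_esc − v_c = 336.8 m/s.

Δv ≈ 337 m/s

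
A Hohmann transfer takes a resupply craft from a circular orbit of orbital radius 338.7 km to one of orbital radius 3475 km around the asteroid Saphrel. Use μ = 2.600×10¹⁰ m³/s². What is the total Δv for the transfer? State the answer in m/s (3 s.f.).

Δv_total ≈ 147 m/s

r₁ = 338.7 km = 3.387×10⁵ m.
r₂ = 3475 km = 3.475×10⁶ m.
Transfer ellipse a_t = (r₁ + r₂)/2 = 1.907×10⁶ m.
At r₁: circular v_c1 = √(μ/r₁) = 277.1 m/s; transfer-periapsis v_p = √[μ(2/r₁ − 1/a_t)] = 374.0 m/s.
Δv₁ = v_p − v_c1 = 96.96 m/s.
At r₂: circular v_c2 = √(μ/r₂) = 86.50 m/s; transfer-apoapsis v_a = √[μ(2/r₂ − 1/a_t)] = 36.46 m/s.
Δv₂ = v_c2 − v_a = 50.04 m/s.
Total Δv = Δv₁ + Δv₂ = 147.0 m/s.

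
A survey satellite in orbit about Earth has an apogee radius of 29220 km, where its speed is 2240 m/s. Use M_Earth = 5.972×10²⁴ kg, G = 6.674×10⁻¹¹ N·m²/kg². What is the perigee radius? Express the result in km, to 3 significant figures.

μ = GM = 6.674×10⁻¹¹ × 5.972×10²⁴ = 3.986×10¹⁴ m³/s².
r_a = 2.922×10⁷ m.
Specific energy ε = v²/2 − μ/r = -1.113×10⁷ J/kg, so a = −μ/(2ε) = 1.790×10⁷ m.
The apsides satisfy r_p + r_a = 2a, so the perigee radius is 2a − r_a = 6.586×10⁶ m = 6585.5 km.

perigee radius ≈ 6590 km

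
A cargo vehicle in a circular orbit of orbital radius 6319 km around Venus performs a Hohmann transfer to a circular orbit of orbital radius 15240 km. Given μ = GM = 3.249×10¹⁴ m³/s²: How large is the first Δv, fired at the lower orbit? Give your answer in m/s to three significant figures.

Δv ≈ 1360 m/s

r₁ = 6319 km = 6.319×10⁶ m.
r₂ = 15240 km = 1.524×10⁷ m.
Transfer ellipse a_t = (r₁ + r₂)/2 = 1.078×10⁷ m.
At r₁: circular v_c1 = √(μ/r₁) = 7171 m/s; transfer-periapsis v_p = √[μ(2/r₁ − 1/a_t)] = 8526 m/s.
Δv₁ = v_p − v_c1 = 1355 m/s.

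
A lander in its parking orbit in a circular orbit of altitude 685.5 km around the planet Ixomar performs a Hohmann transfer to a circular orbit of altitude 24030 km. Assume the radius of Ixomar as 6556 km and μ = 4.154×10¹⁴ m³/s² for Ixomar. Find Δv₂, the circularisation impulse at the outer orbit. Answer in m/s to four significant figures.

r₁ = 6556 + 685.5 = 7241.5 km = 7.2415×10⁶ m.
r₂ = 6556 + 24030 = 30586 km = 3.0586×10⁷ m.
Transfer ellipse a_t = (r₁ + r₂)/2 = 1.891×10⁷ m.
At r₁: circular v_c1 = √(μ/r₁) = 7574 m/s; transfer-periapsis v_p = √[μ(2/r₁ − 1/a_t)] = 9631 m/s.
At r₂: circular v_c2 = √(μ/r₂) = 3685 m/s; transfer-apoapsis v_a = √[μ(2/r₂ − 1/a_t)] = 2280 m/s.
Δv₂ = v_c2 − v_a = 1405 m/s.

Δv ≈ 1405 m/s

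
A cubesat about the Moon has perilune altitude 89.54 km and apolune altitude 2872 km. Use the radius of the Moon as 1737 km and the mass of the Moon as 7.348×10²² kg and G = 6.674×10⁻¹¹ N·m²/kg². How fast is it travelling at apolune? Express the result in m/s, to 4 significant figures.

μ = GM = 6.674×10⁻¹¹ × 7.348×10²² = 4.904×10¹² m³/s².
r_p = 1737 + 89.54 = 1826.5 km = 1.8265×10⁶ m.
r_a = 1737 + 2872 = 4609.0 km = 4.6090×10⁶ m.
Semi-major axis a = (r_p + r_a)/2 = 3217.8 km = 3.218×10⁶ m.
Vis-viva: v² = μ(2/r − 1/a) = 4.904×10¹² × (4.339×10⁻⁷ − 3.108×10⁻⁷) = 6.040×10⁵ m²/s².
v = 777.2 m/s.

v ≈ 777.2 m/s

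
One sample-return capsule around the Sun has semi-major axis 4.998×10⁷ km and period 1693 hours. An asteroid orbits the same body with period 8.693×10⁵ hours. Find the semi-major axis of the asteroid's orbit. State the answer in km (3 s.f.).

a₂ ≈ 3.20×10⁹ km

Kepler's third law: a³ ∝ T², so a₂ = a₁ (T₂/T₁)^(2/3).
T₂/T₁ = 513.5, (T₂/T₁)^(2/3) = 64.12.
a₂ = 4.998×10⁷ × 64.12 = 3.205×10⁹ km.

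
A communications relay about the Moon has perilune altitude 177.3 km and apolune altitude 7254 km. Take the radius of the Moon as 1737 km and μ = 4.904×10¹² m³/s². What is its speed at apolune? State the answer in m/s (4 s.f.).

r_p = 1737 + 177.3 = 1914.3 km = 1.9143×10⁶ m.
r_a = 1737 + 7254 = 8991.0 km = 8.9910×10⁶ m.
Semi-major axis a = (r_p + r_a)/2 = 5452.6 km = 5.453×10⁶ m.
Vis-viva: v² = μ(2/r − 1/a) = 4.904×10¹² × (2.224×10⁻⁷ − 1.834×10⁻⁷) = 1.915×10⁵ m²/s².
v = 437.6 m/s.

v ≈ 437.6 m/s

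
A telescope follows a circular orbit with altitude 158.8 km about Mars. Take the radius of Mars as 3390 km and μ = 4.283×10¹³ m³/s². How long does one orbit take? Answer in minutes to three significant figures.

T ≈ 107 minutes

r = 3390 + 158.8 = 3548.8 km = 3.5488×10⁶ m.
Kepler's third law: T = 2π√(r³/μ) = 2π√((3.549×10⁶)³ / 4.283×10¹³).
r³/μ = 1.044×10⁶ s², so T = 2π × 1.022×10³ = 6.418×10³ s.
Converting: 6.418×10³ s ÷ 60.00 = 107.0 minutes.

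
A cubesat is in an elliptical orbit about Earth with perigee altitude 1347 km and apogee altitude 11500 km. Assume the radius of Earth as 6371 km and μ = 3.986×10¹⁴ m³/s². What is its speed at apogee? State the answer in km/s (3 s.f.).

v ≈ 3.67 km/s

r_p = 6371 + 1347 = 7718.0 km = 7.7180×10⁶ m.
r_a = 6371 + 11500 = 17871 km = 1.7871×10⁷ m.
Semi-major axis a = (r_p + r_a)/2 = 12794 km = 1.279×10⁷ m.
Vis-viva: v² = μ(2/r − 1/a) = 3.986×10¹⁴ × (1.119×10⁻⁷ − 7.816×10⁻⁸) = 1.345×10⁷ m²/s².
v = 3668 m/s = 3.668 km/s.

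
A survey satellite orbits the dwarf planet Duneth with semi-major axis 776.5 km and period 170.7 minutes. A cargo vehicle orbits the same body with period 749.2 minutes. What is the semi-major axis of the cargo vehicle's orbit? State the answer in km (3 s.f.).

Kepler's third law: a³ ∝ T², so a₂ = a₁ (T₂/T₁)^(2/3).
T₂/T₁ = 4.389, (T₂/T₁)^(2/3) = 2.681.
a₂ = 776.5 × 2.681 = 2082 km.

a₂ ≈ 2080 km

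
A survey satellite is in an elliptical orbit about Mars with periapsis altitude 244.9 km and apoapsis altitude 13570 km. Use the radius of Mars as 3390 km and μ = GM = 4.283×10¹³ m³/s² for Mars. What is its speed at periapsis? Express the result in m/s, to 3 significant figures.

v ≈ 4410 m/s

r_p = 3390 + 244.9 = 3634.9 km = 3.6349×10⁶ m.
r_a = 3390 + 13570 = 16960 km = 1.6960×10⁷ m.
Semi-major axis a = (r_p + r_a)/2 = 10297 km = 1.030×10⁷ m.
Vis-viva: v² = μ(2/r − 1/a) = 4.283×10¹³ × (5.502×10⁻⁷ − 9.711×10⁻⁸) = 1.941×10⁷ m²/s².
v = 4405 m/s.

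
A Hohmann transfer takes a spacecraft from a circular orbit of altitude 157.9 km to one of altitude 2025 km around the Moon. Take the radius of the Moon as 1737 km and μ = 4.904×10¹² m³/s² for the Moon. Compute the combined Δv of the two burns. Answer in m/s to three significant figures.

Δv_total ≈ 454 m/s

r₁ = 1737 + 157.9 = 1894.9 km = 1.8949×10⁶ m.
r₂ = 1737 + 2025 = 3762.0 km = 3.7620×10⁶ m.
Transfer ellipse a_t = (r₁ + r₂)/2 = 2.828×10⁶ m.
At r₁: circular v_c1 = √(μ/r₁) = 1609 m/s; transfer-perilune v_p = √[μ(2/r₁ − 1/a_t)] = 1855 m/s.
Δv₁ = v_p − v_c1 = 246.6 m/s.
At r₂: circular v_c2 = √(μ/r₂) = 1142 m/s; transfer-apolune v_a = √[μ(2/r₂ − 1/a_t)] = 934.5 m/s.
Δv₂ = v_c2 − v_a = 207.2 m/s.
Total Δv = Δv₁ + Δv₂ = 453.8 m/s.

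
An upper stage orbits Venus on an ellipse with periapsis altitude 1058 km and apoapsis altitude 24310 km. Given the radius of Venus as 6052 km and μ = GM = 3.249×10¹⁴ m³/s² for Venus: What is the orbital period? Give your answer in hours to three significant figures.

T ≈ 7.85 hours

r_p = 6052 + 1058 = 7110.0 km = 7.1100×10⁶ m.
r_a = 6052 + 24310 = 30362 km = 3.0362×10⁷ m.
Semi-major axis a = (r_p + r_a)/2 = (7110.0 + 30362)/2 = 18736 km = 1.874×10⁷ m.
By Kepler's third law T = 2π√(a³/μ) = 2π × 4.499×10³ = 2.827×10⁴ s.
= 7.853 hours.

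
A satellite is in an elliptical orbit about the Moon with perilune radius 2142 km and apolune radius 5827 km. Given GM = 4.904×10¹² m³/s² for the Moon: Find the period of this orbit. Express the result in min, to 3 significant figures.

T ≈ 376 min

Semi-major axis a = (r_p + r_a)/2 = (2142.0 + 5827.0)/2 = 3984.5 km = 3.984×10⁶ m.
By Kepler's third law T = 2π√(a³/μ) = 2π × 3.592×10³ = 2.257×10⁴ s.
= 376.1 min.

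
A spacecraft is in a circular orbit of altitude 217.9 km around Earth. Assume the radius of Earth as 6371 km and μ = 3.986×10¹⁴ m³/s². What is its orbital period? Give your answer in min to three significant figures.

r = 6371 + 217.9 = 6588.9 km = 6.5889×10⁶ m.
Kepler's third law: T = 2π√(r³/μ) = 2π√((6.589×10⁶)³ / 3.986×10¹⁴).
r³/μ = 7.176×10⁵ s², so T = 2π × 8.471×10² = 5.323×10³ s.
Converting: 5.323×10³ s ÷ 60.00 = 88.71 min.

T ≈ 88.7 min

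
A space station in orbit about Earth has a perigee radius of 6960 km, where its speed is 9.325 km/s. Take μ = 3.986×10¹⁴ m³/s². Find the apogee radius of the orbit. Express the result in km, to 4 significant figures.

apogee radius ≈ 21940 km

r_p = 6.960×10⁶ m.
Specific energy ε = v²/2 − μ/r = -1.379×10⁷ J/kg, so a = −μ/(2ε) = 1.445×10⁷ m.
The apsides satisfy r_p + r_a = 2a, so the apogee radius is 2a − r_p = 2.194×10⁷ m = 21940 km.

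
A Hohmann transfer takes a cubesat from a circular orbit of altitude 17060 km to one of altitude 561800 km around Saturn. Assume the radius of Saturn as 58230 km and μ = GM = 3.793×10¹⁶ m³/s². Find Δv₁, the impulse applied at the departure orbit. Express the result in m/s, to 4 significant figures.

r₁ = 58230 + 17060 = 75290 km = 7.5290×10⁷ m.
r₂ = 58230 + 561800 = 620030 km = 6.2003×10⁸ m.
Transfer ellipse a_t = (r₁ + r₂)/2 = 3.477×10⁸ m.
At r₁: circular v_c1 = √(μ/r₁) = 22450 m/s; transfer-perikrone v_p = √[μ(2/r₁ − 1/a_t)] = 29970 m/s.
Δv₁ = v_p − v_c1 = 7529 m/s.

Δv ≈ 7529 m/s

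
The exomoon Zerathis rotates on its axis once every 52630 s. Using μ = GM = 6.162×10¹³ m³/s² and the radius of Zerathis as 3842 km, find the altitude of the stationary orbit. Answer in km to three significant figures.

h_sync ≈ 12400 km

A synchronous orbit has period T, so by Kepler's third law a = (μT²/4π²)^(1/3).
μT²/4π² = 6.162×10¹³ × (5.263×10⁴)² / 39.48 = 4.323×10²¹ m³.
a = 1.629×10⁷ m = 16291 km.
Altitude h = a − R = 16291 − 3842 = 12449 km.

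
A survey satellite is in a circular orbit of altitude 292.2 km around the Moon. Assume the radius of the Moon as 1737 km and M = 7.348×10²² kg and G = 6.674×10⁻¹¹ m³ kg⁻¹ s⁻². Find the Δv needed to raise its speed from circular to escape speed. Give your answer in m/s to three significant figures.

μ = GM = 6.674×10⁻¹¹ × 7.348×10²² = 4.904×10¹² m³/s².
r = 1737 + 292.2 = 2029.2 km = 2.0292×10⁶ m.
Circular speed v_c = √(μ/r) = 1555 m/s.
Escape speed v_esc = √(2μ/r) = √2 × v_c = 2199 m/s.
Δv = v_esc − v_c = 643.9 m/s.

Δv ≈ 644 m/s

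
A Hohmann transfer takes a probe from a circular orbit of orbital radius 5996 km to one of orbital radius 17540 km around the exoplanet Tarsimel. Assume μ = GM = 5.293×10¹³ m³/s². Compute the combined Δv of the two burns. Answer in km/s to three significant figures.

Δv_total ≈ 1.15 km/s

r₁ = 5996 km = 5.996×10⁶ m.
r₂ = 17540 km = 1.754×10⁷ m.
Transfer ellipse a_t = (r₁ + r₂)/2 = 1.177×10⁷ m.
At r₁: circular v_c1 = √(μ/r₁) = 2971 m/s; transfer-periapsis v_p = √[μ(2/r₁ − 1/a_t)] = 3627 m/s.
Δv₁ = v_p − v_c1 = 656.2 m/s.
At r₂: circular v_c2 = √(μ/r₂) = 1737 m/s; transfer-apoapsis v_a = √[μ(2/r₂ − 1/a_t)] = 1240 m/s.
Δv₂ = v_c2 − v_a = 497.2 m/s.
Total Δv = Δv₁ + Δv₂ = 1153 m/s = 1.153 km/s.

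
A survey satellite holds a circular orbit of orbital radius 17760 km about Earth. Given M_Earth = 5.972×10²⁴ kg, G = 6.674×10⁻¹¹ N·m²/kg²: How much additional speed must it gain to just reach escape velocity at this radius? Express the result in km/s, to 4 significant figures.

μ = GM = 6.674×10⁻¹¹ × 5.972×10²⁴ = 3.986×10¹⁴ m³/s².
r = 17760 km = 1.776×10⁷ m.
Circular speed v_c = √(μ/r) = 4737 m/s.
Escape speed v_esc = √(2μ/r) = √2 × v_c = 6700 m/s.
Δv = v_esc − v_c = 1962 m/s = 1.962 km/s.

Δv ≈ 1.962 km/s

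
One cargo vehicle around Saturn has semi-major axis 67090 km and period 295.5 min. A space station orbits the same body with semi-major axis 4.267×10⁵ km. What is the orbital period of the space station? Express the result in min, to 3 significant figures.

T₂ ≈ 4740 min

Kepler's third law: T² ∝ a³, so T₂ = T₁ (a₂/a₁)^(3/2).
a₂/a₁ = 6.360, (a₂/a₁)^(3/2) = 16.04.
T₂ = 295.5 × 16.04 = 4740 min.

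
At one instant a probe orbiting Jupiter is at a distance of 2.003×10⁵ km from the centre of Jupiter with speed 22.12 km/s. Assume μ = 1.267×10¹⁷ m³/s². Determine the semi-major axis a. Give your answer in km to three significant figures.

a ≈ 1.63×10⁵ km

r = 2.003×10⁸ m.
Vis-viva rearranged: 1/a = 2/r − v²/μ = 9.985×10⁻⁹ − 3.862×10⁻⁹ = 6.123×10⁻⁹ m⁻¹.
a = 1.633×10⁸ m = 1.6331×10⁵ km.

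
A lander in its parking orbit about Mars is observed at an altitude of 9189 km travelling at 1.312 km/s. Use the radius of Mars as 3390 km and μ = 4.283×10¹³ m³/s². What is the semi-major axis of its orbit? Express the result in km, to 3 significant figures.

r = 3390 + 9189 = 12579 km = 1.258×10⁷ m.
Specific orbital energy ε = v²/2 − μ/r = (1312)²/2 − 4.283×10¹³/1.258×10⁷ = -2.544×10⁶ J/kg.
Since ε = −μ/(2a), a = −μ/(2ε) = 8.417×10⁶ m = 8417.2 km.

a ≈ 8420 km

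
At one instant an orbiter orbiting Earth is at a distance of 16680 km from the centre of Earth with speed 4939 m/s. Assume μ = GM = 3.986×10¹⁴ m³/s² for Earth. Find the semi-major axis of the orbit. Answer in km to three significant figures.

a ≈ 17000 km

r = 1.668×10⁷ m.
Specific orbital energy ε = v²/2 − μ/r = (4939)²/2 − 3.986×10¹⁴/1.668×10⁷ = -1.170×10⁷ J/kg.
Since ε = −μ/(2a), a = −μ/(2ε) = 1.703×10⁷ m = 17034 km.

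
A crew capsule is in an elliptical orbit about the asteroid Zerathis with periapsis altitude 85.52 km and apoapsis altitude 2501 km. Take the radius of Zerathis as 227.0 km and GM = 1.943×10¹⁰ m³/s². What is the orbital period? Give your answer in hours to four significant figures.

T ≈ 23.47 hours

r_p = 227.0 + 85.52 = 312.52 km = 3.1252×10⁵ m.
r_a = 227.0 + 2501 = 2728.0 km = 2.7280×10⁶ m.
Semi-major axis a = (r_p + r_a)/2 = (312.52 + 2728.0)/2 = 1520.3 km = 1.520×10⁶ m.
By Kepler's third law T = 2π√(a³/μ) = 2π × 1.345×10⁴ = 8.449×10⁴ s.
= 23.47 hours.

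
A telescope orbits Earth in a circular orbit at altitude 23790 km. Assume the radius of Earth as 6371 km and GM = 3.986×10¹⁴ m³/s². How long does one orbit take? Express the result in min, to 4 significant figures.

T ≈ 868.8 min

r = 6371 + 23790 = 30161 km = 3.0161×10⁷ m.
Kepler's third law: T = 2π√(r³/μ) = 2π√((3.016×10⁷)³ / 3.986×10¹⁴).
r³/μ = 6.883×10⁷ s², so T = 2π × 8.297×10³ = 5.213×10⁴ s.
Converting: 5.213×10⁴ s ÷ 60.00 = 868.8 min.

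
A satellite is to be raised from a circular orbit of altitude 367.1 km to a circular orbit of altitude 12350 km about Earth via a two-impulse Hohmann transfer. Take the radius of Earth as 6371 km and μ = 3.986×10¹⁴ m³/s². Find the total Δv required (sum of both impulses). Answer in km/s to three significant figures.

r₁ = 6371 + 367.1 = 6738.1 km = 6.7381×10⁶ m.
r₂ = 6371 + 12350 = 18721 km = 1.8721×10⁷ m.
Transfer ellipse a_t = (r₁ + r₂)/2 = 1.273×10⁷ m.
At r₁: circular v_c1 = √(μ/r₁) = 7691 m/s; transfer-perigee v_p = √[μ(2/r₁ − 1/a_t)] = 9327 m/s.
Δv₁ = v_p − v_c1 = 1636 m/s.
At r₂: circular v_c2 = √(μ/r₂) = 4614 m/s; transfer-apogee v_a = √[μ(2/r₂ − 1/a_t)] = 3357 m/s.
Δv₂ = v_c2 − v_a = 1257 m/s.
Total Δv = Δv₁ + Δv₂ = 2893 m/s = 2.893 km/s.

Δv_total ≈ 2.89 km/s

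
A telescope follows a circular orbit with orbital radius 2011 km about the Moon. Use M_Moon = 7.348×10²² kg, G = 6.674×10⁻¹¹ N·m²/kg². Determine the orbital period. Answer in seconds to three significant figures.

T ≈ 8090 seconds

μ = GM = 6.674×10⁻¹¹ × 7.348×10²² = 4.904×10¹² m³/s².
r = 2011 km = 2.011×10⁶ m.
Kepler's third law: T = 2π√(r³/μ) = 2π√((2.011×10⁶)³ / 4.904×10¹²).
r³/μ = 1.658×10⁶ s², so T = 2π × 1.288×10³ = 8.091×10³ s.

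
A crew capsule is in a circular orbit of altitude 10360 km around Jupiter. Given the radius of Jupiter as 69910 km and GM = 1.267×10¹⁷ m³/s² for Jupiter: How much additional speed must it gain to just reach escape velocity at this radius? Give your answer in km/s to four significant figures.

r = 69910 + 10360 = 80270 km = 8.0270×10⁷ m.
Circular speed v_c = √(μ/r) = 39730 m/s.
Escape speed v_esc = √(2μ/r) = √2 × v_c = 56190 m/s.
Δv = v_esc − v_c = 16460 m/s = 16.46 km/s.

Δv ≈ 16.46 km/s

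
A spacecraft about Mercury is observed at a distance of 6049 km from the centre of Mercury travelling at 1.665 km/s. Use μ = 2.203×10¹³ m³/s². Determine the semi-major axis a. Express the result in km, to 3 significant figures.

a ≈ 4880 km

r = 6.049×10⁶ m.
Vis-viva rearranged: 1/a = 2/r − v²/μ = 3.306×10⁻⁷ − 1.258×10⁻⁷ = 2.048×10⁻⁷ m⁻¹.
a = 4.883×10⁶ m = 4882.9 km.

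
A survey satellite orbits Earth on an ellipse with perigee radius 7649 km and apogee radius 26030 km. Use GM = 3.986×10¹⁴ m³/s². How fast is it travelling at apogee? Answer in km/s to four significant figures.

v ≈ 2.637 km/s

Semi-major axis a = (r_p + r_a)/2 = 16840 km = 1.684×10⁷ m.
Vis-viva: v² = μ(2/r − 1/a) = 3.986×10¹⁴ × (7.683×10⁻⁸ − 5.938×10⁻⁸) = 6.956×10⁶ m²/s².
v = 2637 m/s = 2.637 km/s.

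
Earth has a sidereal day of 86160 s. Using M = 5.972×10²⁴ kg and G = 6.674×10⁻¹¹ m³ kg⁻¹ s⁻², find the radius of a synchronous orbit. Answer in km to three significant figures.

r_sync ≈ 42200 km

μ = GM = 6.674×10⁻¹¹ × 5.972×10²⁴ = 3.986×10¹⁴ m³/s².
A synchronous orbit has period T, so by Kepler's third law a = (μT²/4π²)^(1/3).
μT²/4π² = 3.986×10¹⁴ × (8.616×10⁴)² / 39.48 = 7.495×10²² m³.
a = 4.216×10⁷ m = 42162 km.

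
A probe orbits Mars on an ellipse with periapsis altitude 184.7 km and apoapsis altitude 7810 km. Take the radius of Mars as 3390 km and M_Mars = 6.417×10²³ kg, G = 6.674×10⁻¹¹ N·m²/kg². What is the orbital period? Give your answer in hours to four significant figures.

μ = GM = 6.674×10⁻¹¹ × 6.417×10²³ = 4.283×10¹³ m³/s².
r_p = 3390 + 184.7 = 3574.7 km = 3.5747×10⁶ m.
r_a = 3390 + 7810 = 11200 km = 1.1200×10⁷ m.
Semi-major axis a = (r_p + r_a)/2 = (3574.7 + 11200)/2 = 7387.4 km = 7.387×10⁶ m.
By Kepler's third law T = 2π√(a³/μ) = 2π × 3.068×10³ = 1.928×10⁴ s.
= 5.355 hours.

T ≈ 5.355 hours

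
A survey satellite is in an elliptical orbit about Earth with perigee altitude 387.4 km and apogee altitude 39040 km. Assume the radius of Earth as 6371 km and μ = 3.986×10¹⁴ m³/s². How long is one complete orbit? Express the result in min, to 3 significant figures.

r_p = 6371 + 387.4 = 6758.4 km = 6.7584×10⁶ m.
r_a = 6371 + 39040 = 45411 km = 4.5411×10⁷ m.
Semi-major axis a = (r_p + r_a)/2 = (6758.4 + 45411)/2 = 26085 km = 2.608×10⁷ m.
By Kepler's third law T = 2π√(a³/μ) = 2π × 6.673×10³ = 4.193×10⁴ s.
= 698.8 min.

T ≈ 699 min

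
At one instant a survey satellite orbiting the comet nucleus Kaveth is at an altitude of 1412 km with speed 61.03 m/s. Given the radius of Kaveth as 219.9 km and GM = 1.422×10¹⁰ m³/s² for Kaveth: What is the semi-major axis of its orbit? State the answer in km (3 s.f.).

a ≈ 1040 km

r = 219.9 + 1412 = 1631.9 km = 1.632×10⁶ m.
Vis-viva rearranged: 1/a = 2/r − v²/μ = 1.226×10⁻⁶ − 2.619×10⁻⁷ = 9.636×10⁻⁷ m⁻¹.
a = 1.038×10⁶ m = 1037.7 km.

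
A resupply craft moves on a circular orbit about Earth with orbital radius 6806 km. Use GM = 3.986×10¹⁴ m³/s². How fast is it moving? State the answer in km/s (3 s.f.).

r = 6806 km = 6.806×10⁶ m.
For a circular orbit v = √(μ/r) = √(3.986×10¹⁴ / 6.806×10⁶) = √(5.857×10⁷) = 7653 m/s.
That is 7.653 km/s.

v ≈ 7.65 km/s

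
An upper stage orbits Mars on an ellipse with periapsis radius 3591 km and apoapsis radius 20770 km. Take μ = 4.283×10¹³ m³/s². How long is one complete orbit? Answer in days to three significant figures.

T ≈ 0.472 days

Semi-major axis a = (r_p + r_a)/2 = (3591.0 + 20770)/2 = 12180 km = 1.218×10⁷ m.
By Kepler's third law T = 2π√(a³/μ) = 2π × 6.496×10³ = 4.081×10⁴ s.
= 0.4724 days.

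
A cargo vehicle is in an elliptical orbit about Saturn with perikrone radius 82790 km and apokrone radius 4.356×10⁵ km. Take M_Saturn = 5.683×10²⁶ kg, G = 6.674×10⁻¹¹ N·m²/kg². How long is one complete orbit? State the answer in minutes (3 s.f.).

μ = GM = 6.674×10⁻¹¹ × 5.683×10²⁶ = 3.793×10¹⁶ m³/s².
Semi-major axis a = (r_p + r_a)/2 = (82790 + 4.3560×10⁵)/2 = 2.5920×10⁵ km = 2.592×10⁸ m.
By Kepler's third law T = 2π√(a³/μ) = 2π × 2.143×10⁴ = 1.346×10⁵ s.
= 2244 minutes.

T ≈ 2240 minutes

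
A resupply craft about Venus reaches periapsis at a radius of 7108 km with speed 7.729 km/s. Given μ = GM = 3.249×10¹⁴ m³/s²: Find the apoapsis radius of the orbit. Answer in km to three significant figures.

r_p = 7.108×10⁶ m.
Specific energy ε = v²/2 − μ/r = -1.584×10⁷ J/kg, so a = −μ/(2ε) = 1.026×10⁷ m.
The apsides satisfy r_p + r_a = 2a, so the apoapsis radius is 2a − r_p = 1.340×10⁷ m = 13403 km.

apoapsis radius ≈ 13400 km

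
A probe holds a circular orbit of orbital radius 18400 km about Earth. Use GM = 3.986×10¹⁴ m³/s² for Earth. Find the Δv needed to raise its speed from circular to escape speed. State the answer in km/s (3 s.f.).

r = 18400 km = 1.840×10⁷ m.
Circular speed v_c = √(μ/r) = 4654 m/s.
Escape speed v_esc = √(2μ/r) = √2 × v_c = 6582 m/s.
Δv = v_esc − v_c = 1928 m/s = 1.928 km/s.

Δv ≈ 1.93 km/s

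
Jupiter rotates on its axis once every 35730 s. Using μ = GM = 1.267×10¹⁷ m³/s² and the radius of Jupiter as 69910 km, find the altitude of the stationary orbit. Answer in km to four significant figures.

h_sync ≈ 90110 km

A synchronous orbit has period T, so by Kepler's third law a = (μT²/4π²)^(1/3).
μT²/4π² = 1.267×10¹⁷ × (3.573×10⁴)² / 39.48 = 4.097×10²⁴ m³.
a = 1.600×10⁸ m = 1.6002×10⁵ km.
Altitude h = a − R = 1.6002×10⁵ − 69910 = 90105 km.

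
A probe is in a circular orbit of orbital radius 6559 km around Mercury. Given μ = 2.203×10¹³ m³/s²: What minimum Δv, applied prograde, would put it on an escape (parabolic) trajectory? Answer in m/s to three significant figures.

Δv ≈ 759 m/s

r = 6559 km = 6.559×10⁶ m.
Circular speed v_c = √(μ/r) = 1833 m/s.
Escape speed v_esc = √(2μ/r) = √2 × v_c = 2592 m/s.
Δv = v_esc − v_c = 759.1 m/s.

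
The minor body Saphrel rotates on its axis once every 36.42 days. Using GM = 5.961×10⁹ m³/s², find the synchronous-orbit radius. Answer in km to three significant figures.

T = 36.42 days = 3.147×10⁶ s.
A synchronous orbit has period T, so by Kepler's third law a = (μT²/4π²)^(1/3).
μT²/4π² = 5.961×10⁹ × (3.147×10⁶)² / 39.48 = 1.495×10²¹ m³.
a = 1.143×10⁷ m = 11435 km.

r_sync ≈ 11400 km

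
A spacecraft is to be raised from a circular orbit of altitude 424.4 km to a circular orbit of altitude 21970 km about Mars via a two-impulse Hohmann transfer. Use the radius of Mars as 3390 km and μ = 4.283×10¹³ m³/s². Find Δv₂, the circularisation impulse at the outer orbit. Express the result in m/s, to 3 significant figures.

Δv ≈ 635 m/s

r₁ = 3390 + 424.4 = 3814.4 km = 3.8144×10⁶ m.
r₂ = 3390 + 21970 = 25360 km = 2.5360×10⁷ m.
Transfer ellipse a_t = (r₁ + r₂)/2 = 1.459×10⁷ m.
At r₁: circular v_c1 = √(μ/r₁) = 3351 m/s; transfer-periapsis v_p = √[μ(2/r₁ − 1/a_t)] = 4418 m/s.
At r₂: circular v_c2 = √(μ/r₂) = 1300 m/s; transfer-apoapsis v_a = √[μ(2/r₂ − 1/a_t)] = 664.5 m/s.
Δv₂ = v_c2 − v_a = 635.0 m/s.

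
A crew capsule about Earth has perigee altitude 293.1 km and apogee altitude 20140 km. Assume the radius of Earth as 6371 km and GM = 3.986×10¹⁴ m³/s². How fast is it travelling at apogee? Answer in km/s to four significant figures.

r_p = 6371 + 293.1 = 6664.1 km = 6.6641×10⁶ m.
r_a = 6371 + 20140 = 26511 km = 2.6511×10⁷ m.
Semi-major axis a = (r_p + r_a)/2 = 16588 km = 1.659×10⁷ m.
Vis-viva: v² = μ(2/r − 1/a) = 3.986×10¹⁴ × (7.544×10⁻⁸ − 6.029×10⁻⁸) = 6.040×10⁶ m²/s².
v = 2458 m/s = 2.458 km/s.

v ≈ 2.458 km/s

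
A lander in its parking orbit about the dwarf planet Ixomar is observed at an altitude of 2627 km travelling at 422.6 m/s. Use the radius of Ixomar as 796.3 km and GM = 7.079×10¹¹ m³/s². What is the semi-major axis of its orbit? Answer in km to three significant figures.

a ≈ 3010 km

r = 796.3 + 2627 = 3423.3 km = 3.423×10⁶ m.
Vis-viva rearranged: 1/a = 2/r − v²/μ = 5.842×10⁻⁷ − 2.523×10⁻⁷ = 3.319×10⁻⁷ m⁻¹.
a = 3.013×10⁶ m = 3012.5 km.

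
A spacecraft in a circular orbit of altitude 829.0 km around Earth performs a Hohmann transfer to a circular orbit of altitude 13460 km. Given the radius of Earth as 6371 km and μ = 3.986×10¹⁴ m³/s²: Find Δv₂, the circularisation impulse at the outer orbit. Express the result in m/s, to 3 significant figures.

r₁ = 6371 + 829.0 = 7200.0 km = 7.2000×10⁶ m.
r₂ = 6371 + 13460 = 19831 km = 1.9831×10⁷ m.
Transfer ellipse a_t = (r₁ + r₂)/2 = 1.352×10⁷ m.
At r₁: circular v_c1 = √(μ/r₁) = 7441 m/s; transfer-perigee v_p = √[μ(2/r₁ − 1/a_t)] = 9013 m/s.
At r₂: circular v_c2 = √(μ/r₂) = 4483 m/s; transfer-apogee v_a = √[μ(2/r₂ − 1/a_t)] = 3272 m/s.
Δv₂ = v_c2 − v_a = 1211 m/s.

Δv ≈ 1210 m/s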